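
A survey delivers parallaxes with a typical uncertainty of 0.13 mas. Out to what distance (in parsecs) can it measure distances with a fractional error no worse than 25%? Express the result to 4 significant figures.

σ_d/d = σ_p/p, so the condition is σ_p/p ≤ 0.25, i.e. p ≥ σ_p/0.25.
p_min = 0.13/0.25 = 0.52 mas = 0.00052 arcsec.
d_max = 1/p_min = 1/0.00052 = 1923.1 pc.

1923 pc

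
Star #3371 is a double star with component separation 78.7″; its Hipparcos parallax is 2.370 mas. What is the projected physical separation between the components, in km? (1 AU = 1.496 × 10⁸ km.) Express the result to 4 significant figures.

d = 1/p = 1/0.002370″ = 421.94 pc.
At distance d (pc), an angle of θ arcsec spans θ·d AU: s = 78.7 × 421.94 = 33207 AU.
= 33207 × 1.496 × 10⁸ km = 4.9678 × 10^12 km.

4.968 × 10^12 km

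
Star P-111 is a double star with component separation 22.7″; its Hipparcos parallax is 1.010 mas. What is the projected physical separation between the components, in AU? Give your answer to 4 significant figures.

d = 1/p = 1/0.001010″ = 990.1 pc.
At distance d (pc), an angle of θ arcsec spans θ·d AU: s = 22.7 × 990.1 = 22475 AU.

22480 AU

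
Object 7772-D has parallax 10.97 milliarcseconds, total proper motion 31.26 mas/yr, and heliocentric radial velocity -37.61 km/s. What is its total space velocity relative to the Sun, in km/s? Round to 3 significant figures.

40.0 km/s

d = 1/p = 1/0.01097″ = 91.158 pc.
μ = 31.26 mas/yr = 0.03126 ″/yr.
v_t = 4.740 μ d = 4.740 × 0.03126 × 91.158 = 13.507 km/s.
v = √(v_r² + v_t²) = √((-37.61)² + 13.507²) = √1596.95 = 39.962 km/s.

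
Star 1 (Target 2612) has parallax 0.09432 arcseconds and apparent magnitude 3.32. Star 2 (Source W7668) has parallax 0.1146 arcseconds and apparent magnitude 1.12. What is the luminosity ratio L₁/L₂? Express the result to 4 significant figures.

d₁ = 1/p₁ = 1/0.09432″ = 10.602 pc; d₂ = 1/p₂ = 1/0.1146″ = 8.726 pc.
M₁ = m₁ − 5 log₁₀ d₁ + 5 = 3.32 − 5.1269 + 5 = 3.1931.
M₂ = 1.12 − 4.7041 + 5 = 1.4159.
L₁/L₂ = 10^(0.4(M₂ − M₁)) = 10^(0.4 × (-1.7772)) = 10^(-0.71088) = 0.19459.

L₁/L₂ = 0.1946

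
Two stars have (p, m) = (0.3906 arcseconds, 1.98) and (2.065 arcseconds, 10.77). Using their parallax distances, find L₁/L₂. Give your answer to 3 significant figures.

L₁/L₂ = 91700

d₁ = 1/p₁ = 1/0.3906″ = 2.5602 pc; d₂ = 1/p₂ = 1/2.065″ = 0.48426 pc.
M₁ = m₁ − 5 log₁₀ d₁ + 5 = 1.98 − 2.0414 + 5 = 4.9386.
M₂ = 10.77 − (-1.5746) + 5 = 17.3446.
L₁/L₂ = 10^(0.4(M₂ − M₁)) = 10^(0.4 × 12.4060) = 10^4.96240 = 91706.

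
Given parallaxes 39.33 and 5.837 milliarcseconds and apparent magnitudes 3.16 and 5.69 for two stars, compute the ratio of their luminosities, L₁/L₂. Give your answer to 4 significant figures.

d₁ = 1/p₁ = 1/0.03933″ = 25.426 pc; d₂ = 1/p₂ = 1/0.005837″ = 171.32 pc.
M₁ = m₁ − 5 log₁₀ d₁ + 5 = 3.16 − 7.0264 + 5 = 1.1336.
M₂ = 5.69 − 11.1690 + 5 = -0.4790.
L₁/L₂ = 10^(0.4(M₂ − M₁)) = 10^(0.4 × (-1.6126)) = 10^(-0.64504) = 0.22644.

L₁/L₂ = 0.2264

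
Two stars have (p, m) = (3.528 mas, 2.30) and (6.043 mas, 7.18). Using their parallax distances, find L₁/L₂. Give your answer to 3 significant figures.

L₁/L₂ = 263

d₁ = 1/p₁ = 1/0.003528″ = 283.45 pc; d₂ = 1/p₂ = 1/0.006043″ = 165.48 pc.
M₁ = m₁ − 5 log₁₀ d₁ + 5 = 2.30 − 12.2624 + 5 = -4.9624.
M₂ = 7.18 − 11.0937 + 5 = 1.0863.
L₁/L₂ = 10^(0.4(M₂ − M₁)) = 10^(0.4 × 6.0487) = 10^2.41948 = 262.71.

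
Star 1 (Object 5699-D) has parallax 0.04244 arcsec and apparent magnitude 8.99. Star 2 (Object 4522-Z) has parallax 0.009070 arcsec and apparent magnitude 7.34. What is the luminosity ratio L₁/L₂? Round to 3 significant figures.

L₁/L₂ = 0.00999

d₁ = 1/p₁ = 1/0.04244″ = 23.563 pc; d₂ = 1/p₂ = 1/0.009070″ = 110.25 pc.
M₁ = m₁ − 5 log₁₀ d₁ + 5 = 8.99 − 6.8612 + 5 = 7.1288.
M₂ = 7.34 − 10.2119 + 5 = 2.1281.
L₁/L₂ = 10^(0.4(M₂ − M₁)) = 10^(0.4 × (-5.0007)) = 10^(-2.00028) = 0.0099936.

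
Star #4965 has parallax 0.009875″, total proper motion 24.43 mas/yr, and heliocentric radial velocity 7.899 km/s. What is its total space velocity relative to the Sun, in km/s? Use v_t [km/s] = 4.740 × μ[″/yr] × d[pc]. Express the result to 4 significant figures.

d = 1/p = 1/0.009875″ = 101.27 pc.
μ = 24.43 mas/yr = 0.02443 ″/yr.
v_t = 4.740 μ d = 4.740 × 0.02443 × 101.27 = 11.727 km/s.
v = √(v_r² + v_t²) = √(7.899² + 11.727²) = √199.917 = 14.139 km/s.

14.14 km/s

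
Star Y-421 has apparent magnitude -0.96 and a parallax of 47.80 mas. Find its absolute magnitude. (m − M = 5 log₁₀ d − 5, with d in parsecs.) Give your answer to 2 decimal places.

M = -2.56

d = 1/p = 1/0.04780″ = 20.921 pc.
m − M = 5 log₁₀(20.921) − 5 = 6.6029 − 5 = 1.6029.
M = m − (m − M) = -0.96 − 1.6029 = -2.56.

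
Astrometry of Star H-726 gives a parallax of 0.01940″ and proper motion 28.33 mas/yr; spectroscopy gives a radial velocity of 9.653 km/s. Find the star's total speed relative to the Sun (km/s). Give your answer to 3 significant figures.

d = 1/p = 1/0.01940″ = 51.546 pc.
μ = 28.33 mas/yr = 0.02833 ″/yr.
v_t = 4.740 μ d = 4.740 × 0.02833 × 51.546 = 6.9218 km/s.
v = √(v_r² + v_t²) = √(9.653² + 6.9218²) = √141.092 = 11.878 km/s.

11.9 km/s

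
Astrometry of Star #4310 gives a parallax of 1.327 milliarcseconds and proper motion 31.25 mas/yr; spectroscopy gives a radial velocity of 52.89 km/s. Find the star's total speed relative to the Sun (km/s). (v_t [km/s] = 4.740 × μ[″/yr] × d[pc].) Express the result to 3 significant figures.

124 km/s

d = 1/p = 1/0.001327″ = 753.58 pc.
μ = 31.25 mas/yr = 0.03125 ″/yr.
v_t = 4.740 μ d = 4.740 × 0.03125 × 753.58 = 111.62 km/s.
v = √(v_r² + v_t²) = √(52.89² + 111.62²) = √15256.4 = 123.52 km/s.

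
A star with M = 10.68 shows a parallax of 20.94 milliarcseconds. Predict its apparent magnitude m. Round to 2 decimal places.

d = 1/p = 1/0.02094″ = 47.755 pc.
m − M = 5 log₁₀ d − 5 = 5 log₁₀(47.755) − 5 = 8.3951 − 5 = 3.3951.
m = M + (m − M) = 10.68 + 3.3951 = 14.08.

m = 14.08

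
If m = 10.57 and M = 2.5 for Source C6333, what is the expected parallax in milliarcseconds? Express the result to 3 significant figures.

m − M = 10.57 − 2.5 = 8.07.
d = 10^((m−M)/5 + 1) = 10^2.614 = 411.15 pc.
p = 1/d = 1/411.15 = 0.0024322 arcsec = 2.4322 mas.

2.43 mas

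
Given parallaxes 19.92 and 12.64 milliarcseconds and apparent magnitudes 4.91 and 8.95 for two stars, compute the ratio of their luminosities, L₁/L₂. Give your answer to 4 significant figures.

d₁ = 1/p₁ = 1/0.01992″ = 50.201 pc; d₂ = 1/p₂ = 1/0.01264″ = 79.114 pc.
M₁ = m₁ − 5 log₁₀ d₁ + 5 = 4.91 − 8.5036 + 5 = 1.4064.
M₂ = 8.95 − 9.4913 + 5 = 4.4587.
L₁/L₂ = 10^(0.4(M₂ − M₁)) = 10^(0.4 × 3.0523) = 10^1.22092 = 16.631.

L₁/L₂ = 16.63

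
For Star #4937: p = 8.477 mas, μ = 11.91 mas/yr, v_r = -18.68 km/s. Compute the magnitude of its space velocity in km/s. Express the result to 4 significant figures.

19.83 km/s

d = 1/p = 1/0.008477″ = 117.97 pc.
μ = 11.91 mas/yr = 0.01191 ″/yr.
v_t = 4.740 μ d = 4.740 × 0.01191 × 117.97 = 6.6598 km/s.
v = √(v_r² + v_t²) = √((-18.68)² + 6.6598²) = √393.295 = 19.832 km/s.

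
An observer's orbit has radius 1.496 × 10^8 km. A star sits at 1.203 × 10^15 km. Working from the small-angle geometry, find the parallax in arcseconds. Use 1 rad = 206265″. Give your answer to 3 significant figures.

0.0257 arcsec

θ ≈ B/d = (1.496 × 10^8) / (1.203 × 10^15) = 1.2436 × 10^-7 rad.
In arcseconds: 1.2436 × 10^-7 × 206265 = 0.025651″.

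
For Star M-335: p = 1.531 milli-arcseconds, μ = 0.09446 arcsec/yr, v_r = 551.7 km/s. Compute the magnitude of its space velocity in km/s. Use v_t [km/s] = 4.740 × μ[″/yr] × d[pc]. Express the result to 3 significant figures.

d = 1/p = 1/0.001531″ = 653.17 pc.
v_t = 4.740 μ d = 4.740 × 0.09446 × 653.17 = 292.45 km/s.
v = √(v_r² + v_t²) = √(551.7² + 292.45²) = √389900 = 624.42 km/s.

624 km/s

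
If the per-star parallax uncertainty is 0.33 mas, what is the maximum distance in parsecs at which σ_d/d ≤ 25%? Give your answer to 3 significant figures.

758 pc

σ_d/d = σ_p/p, so the condition is σ_p/p ≤ 0.25, i.e. p ≥ σ_p/0.25.
p_min = 0.33/0.25 = 1.32 mas = 0.00132 arcsec.
d_max = 1/p_min = 1/0.00132 = 757.58 pc.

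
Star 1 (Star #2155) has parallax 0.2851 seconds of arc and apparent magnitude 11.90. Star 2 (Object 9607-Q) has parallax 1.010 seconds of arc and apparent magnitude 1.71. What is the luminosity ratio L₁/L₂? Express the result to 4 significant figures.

L₁/L₂ = 0.001054

d₁ = 1/p₁ = 1/0.2851″ = 3.5075 pc; d₂ = 1/p₂ = 1/1.010″ = 0.9901 pc.
M₁ = m₁ − 5 log₁₀ d₁ + 5 = 11.90 − 2.7250 + 5 = 14.1750.
M₂ = 1.71 − (-0.0216) + 5 = 6.7316.
L₁/L₂ = 10^(0.4(M₂ − M₁)) = 10^(0.4 × (-7.4434)) = 10^(-2.97736) = 0.0010535.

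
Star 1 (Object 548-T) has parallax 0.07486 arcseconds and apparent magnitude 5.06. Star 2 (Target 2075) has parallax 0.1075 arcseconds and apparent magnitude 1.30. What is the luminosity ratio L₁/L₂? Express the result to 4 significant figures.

d₁ = 1/p₁ = 1/0.07486″ = 13.358 pc; d₂ = 1/p₂ = 1/0.1075″ = 9.3023 pc.
M₁ = m₁ − 5 log₁₀ d₁ + 5 = 5.06 − 5.6287 + 5 = 4.4313.
M₂ = 1.30 − 4.8430 + 5 = 1.4570.
L₁/L₂ = 10^(0.4(M₂ − M₁)) = 10^(0.4 × (-2.9743)) = 10^(-1.18972) = 0.064607.

L₁/L₂ = 0.06461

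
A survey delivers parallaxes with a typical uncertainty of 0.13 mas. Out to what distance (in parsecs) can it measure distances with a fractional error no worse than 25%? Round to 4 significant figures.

σ_d/d = σ_p/p, so the condition is σ_p/p ≤ 0.25, i.e. p ≥ σ_p/0.25.
p_min = 0.13/0.25 = 0.52 mas = 0.00052 arcsec.
d_max = 1/p_min = 1/0.00052 = 1923.1 pc.

1923 pc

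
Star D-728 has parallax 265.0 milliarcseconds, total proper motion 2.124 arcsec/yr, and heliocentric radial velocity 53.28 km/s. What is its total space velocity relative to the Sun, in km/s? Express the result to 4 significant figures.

65.44 km/s

d = 1/p = 1/0.2650″ = 3.7736 pc.
v_t = 4.740 μ d = 4.740 × 2.124 × 3.7736 = 37.992 km/s.
v = √(v_r² + v_t²) = √(53.28² + 37.992²) = √4282.15 = 65.438 km/s.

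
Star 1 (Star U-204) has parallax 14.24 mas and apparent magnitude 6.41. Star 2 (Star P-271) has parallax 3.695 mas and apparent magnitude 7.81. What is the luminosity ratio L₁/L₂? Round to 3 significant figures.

d₁ = 1/p₁ = 1/0.01424″ = 70.225 pc; d₂ = 1/p₂ = 1/0.003695″ = 270.64 pc.
M₁ = m₁ − 5 log₁₀ d₁ + 5 = 6.41 − 9.2325 + 5 = 2.1775.
M₂ = 7.81 − 12.1620 + 5 = 0.6480.
L₁/L₂ = 10^(0.4(M₂ − M₁)) = 10^(0.4 × (-1.5295)) = 10^(-0.61180) = 0.24446.

L₁/L₂ = 0.244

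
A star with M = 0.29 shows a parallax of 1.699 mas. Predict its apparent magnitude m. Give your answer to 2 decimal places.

m = 9.14

d = 1/p = 1/0.001699″ = 588.58 pc.
m − M = 5 log₁₀ d − 5 = 5 log₁₀(588.58) − 5 = 13.8490 − 5 = 8.8490.
m = M + (m − M) = 0.29 + 8.8490 = 9.14.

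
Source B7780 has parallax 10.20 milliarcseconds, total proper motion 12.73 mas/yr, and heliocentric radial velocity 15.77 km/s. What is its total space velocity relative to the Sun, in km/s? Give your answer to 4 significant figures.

d = 1/p = 1/0.01020″ = 98.039 pc.
μ = 12.73 mas/yr = 0.01273 ″/yr.
v_t = 4.740 μ d = 4.740 × 0.01273 × 98.039 = 5.9157 km/s.
v = √(v_r² + v_t²) = √(15.77² + 5.9157²) = √283.688 = 16.843 km/s.

16.84 km/s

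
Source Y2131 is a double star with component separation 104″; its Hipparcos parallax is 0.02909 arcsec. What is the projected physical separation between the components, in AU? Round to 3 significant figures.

d = 1/p = 1/0.02909″ = 34.376 pc.
At distance d (pc), an angle of θ arcsec spans θ·d AU: s = 104 × 34.376 = 3575.1 AU.

3580 AU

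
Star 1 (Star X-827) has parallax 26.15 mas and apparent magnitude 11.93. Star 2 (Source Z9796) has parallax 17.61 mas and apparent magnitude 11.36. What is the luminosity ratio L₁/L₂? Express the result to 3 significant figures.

d₁ = 1/p₁ = 1/0.02615″ = 38.241 pc; d₂ = 1/p₂ = 1/0.01761″ = 56.786 pc.
M₁ = m₁ − 5 log₁₀ d₁ + 5 = 11.93 − 7.9126 + 5 = 9.0174.
M₂ = 11.36 − 8.7712 + 5 = 7.5888.
L₁/L₂ = 10^(0.4(M₂ − M₁)) = 10^(0.4 × (-1.4286)) = 10^(-0.57144) = 0.26826.

L₁/L₂ = 0.268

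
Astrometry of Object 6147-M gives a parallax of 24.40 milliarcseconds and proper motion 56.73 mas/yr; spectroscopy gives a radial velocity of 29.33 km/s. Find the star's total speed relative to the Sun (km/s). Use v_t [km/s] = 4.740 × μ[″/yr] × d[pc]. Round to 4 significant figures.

d = 1/p = 1/0.02440″ = 40.984 pc.
μ = 56.73 mas/yr = 0.05673 ″/yr.
v_t = 4.740 μ d = 4.740 × 0.05673 × 40.984 = 11.021 km/s.
v = √(v_r² + v_t²) = √(29.33² + 11.021²) = √981.711 = 31.332 km/s.

31.33 km/s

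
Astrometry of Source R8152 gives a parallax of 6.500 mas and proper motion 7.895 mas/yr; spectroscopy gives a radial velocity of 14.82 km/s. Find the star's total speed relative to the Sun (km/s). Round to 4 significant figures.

d = 1/p = 1/0.006500″ = 153.85 pc.
μ = 7.895 mas/yr = 0.007895 ″/yr.
v_t = 4.740 μ d = 4.740 × 0.007895 × 153.85 = 5.7574 km/s.
v = √(v_r² + v_t²) = √(14.82² + 5.7574²) = √252.78 = 15.899 km/s.

15.90 km/s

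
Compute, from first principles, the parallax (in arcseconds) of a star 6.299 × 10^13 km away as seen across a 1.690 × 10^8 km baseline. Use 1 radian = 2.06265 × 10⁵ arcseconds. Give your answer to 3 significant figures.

0.553 arcsec

θ ≈ B/d = (1.690 × 10^8) / (6.299 × 10^13) = 2.6830 × 10^-6 rad.
In arcseconds: 2.6830 × 10^-6 × 206265 = 0.55341″.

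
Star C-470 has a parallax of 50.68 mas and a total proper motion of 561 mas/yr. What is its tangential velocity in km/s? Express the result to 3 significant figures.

d = 1/p = 1/0.05068″ = 19.732 pc.
μ = 561 mas/yr = 0.561 ″/yr.
v_t = 4.74 × μ × d = 4.74 × 0.561 × 19.732 = 52.47 km/s.

52.5 km/s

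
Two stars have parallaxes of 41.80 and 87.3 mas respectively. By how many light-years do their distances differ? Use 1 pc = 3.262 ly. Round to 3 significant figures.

d_A = 1/0.04180″ = 23.923 pc; d_B = 1/0.08730″ = 11.455 pc.
|d_B − d_A| = |11.455 − 23.923| = 12.468 pc = 12.468 × 3.262 ly = 40.671 ly.

40.7 ly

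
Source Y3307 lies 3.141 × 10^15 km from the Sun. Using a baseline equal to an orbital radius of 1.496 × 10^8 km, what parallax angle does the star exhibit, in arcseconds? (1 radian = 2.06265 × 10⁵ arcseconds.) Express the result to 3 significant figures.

θ ≈ B/d = (1.496 × 10^8) / (3.141 × 10^15) = 4.7628 × 10^-8 rad.
In arcseconds: 4.7628 × 10^-8 × 206265 = 0.009824″.

0.00982 arcsec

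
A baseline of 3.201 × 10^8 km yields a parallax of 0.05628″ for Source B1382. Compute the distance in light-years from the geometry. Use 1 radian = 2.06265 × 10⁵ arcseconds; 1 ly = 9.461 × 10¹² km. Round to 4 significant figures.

θ = 0.05628″ = 0.05628/206265 = 2.7285 × 10^-7 rad.
d = B/θ = (3.201 × 10^8) / (2.7285 × 10^-7) = 1.1732 × 10^15 km = (1.1732 × 10^15) / (9.461 × 10^12) ly = 124 ly.

124.0 ly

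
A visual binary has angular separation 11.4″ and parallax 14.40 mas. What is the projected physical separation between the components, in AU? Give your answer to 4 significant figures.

791.7 AU

d = 1/p = 1/0.01440″ = 69.444 pc.
At distance d (pc), an angle of θ arcsec spans θ·d AU: s = 11.4 × 69.444 = 791.66 AU.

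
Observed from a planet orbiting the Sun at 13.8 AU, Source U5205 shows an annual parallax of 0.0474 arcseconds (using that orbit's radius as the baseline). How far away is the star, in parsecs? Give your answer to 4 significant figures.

291.1 pc

With baseline B (in AU) and parallax p (in arcsec), d = B/p parsecs.
d = 13.8 / 0.0474 = 291.14 pc.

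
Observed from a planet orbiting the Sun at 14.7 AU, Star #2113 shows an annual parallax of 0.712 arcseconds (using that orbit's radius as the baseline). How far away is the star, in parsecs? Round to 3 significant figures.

20.6 pc

With baseline B (in AU) and parallax p (in arcsec), d = B/p parsecs.
d = 14.7 / 0.712 = 20.646 pc.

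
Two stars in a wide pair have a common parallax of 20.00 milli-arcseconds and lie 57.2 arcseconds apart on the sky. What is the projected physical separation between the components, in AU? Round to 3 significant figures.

2860 AU

d = 1/p = 1/0.02000″ = 50 pc.
At distance d (pc), an angle of θ arcsec spans θ·d AU: s = 57.2 × 50 = 2860 AU.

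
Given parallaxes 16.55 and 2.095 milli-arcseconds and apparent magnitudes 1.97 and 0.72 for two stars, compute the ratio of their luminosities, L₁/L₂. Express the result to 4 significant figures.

d₁ = 1/p₁ = 1/0.01655″ = 60.423 pc; d₂ = 1/p₂ = 1/0.002095″ = 477.33 pc.
M₁ = m₁ − 5 log₁₀ d₁ + 5 = 1.97 − 8.9060 + 5 = -1.9360.
M₂ = 0.72 − 13.3941 + 5 = -7.6741.
L₁/L₂ = 10^(0.4(M₂ − M₁)) = 10^(0.4 × (-5.7381)) = 10^(-2.29524) = 0.0050671.

L₁/L₂ = 0.005067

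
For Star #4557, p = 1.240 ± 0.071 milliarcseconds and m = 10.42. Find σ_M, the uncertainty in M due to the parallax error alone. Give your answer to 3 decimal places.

M = m − 5 log₁₀ d + 5 = m + 5 log₁₀ p + 5, so ∂M/∂p = 5/(p ln 10).
σ_M = (5/ln 10) · (σ_p/p) = 2.1715 × 0.071/1.240 = 2.1715 × 0.057258 = 0.12434.

σ_M = 0.124 mag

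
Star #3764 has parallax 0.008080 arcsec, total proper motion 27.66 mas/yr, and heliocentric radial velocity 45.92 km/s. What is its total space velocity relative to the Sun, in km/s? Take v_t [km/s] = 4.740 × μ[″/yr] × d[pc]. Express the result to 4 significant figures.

d = 1/p = 1/0.008080″ = 123.76 pc.
μ = 27.66 mas/yr = 0.02766 ″/yr.
v_t = 4.740 μ d = 4.740 × 0.02766 × 123.76 = 16.226 km/s.
v = √(v_r² + v_t²) = √(45.92² + 16.226²) = √2371.93 = 48.702 km/s.

48.70 km/s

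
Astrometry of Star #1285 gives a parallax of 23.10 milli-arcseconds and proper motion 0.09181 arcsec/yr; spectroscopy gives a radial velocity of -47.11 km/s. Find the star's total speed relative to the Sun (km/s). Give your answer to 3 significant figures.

50.7 km/s

d = 1/p = 1/0.02310″ = 43.29 pc.
v_t = 4.740 μ d = 4.740 × 0.09181 × 43.29 = 18.839 km/s.
v = √(v_r² + v_t²) = √((-47.11)² + 18.839²) = √2574.26 = 50.737 km/s.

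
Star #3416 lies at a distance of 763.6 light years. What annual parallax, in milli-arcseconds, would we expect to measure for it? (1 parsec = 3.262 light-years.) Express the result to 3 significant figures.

4.27 mas

d = 763.6 ly ÷ 3.262 = 234.09 pc.
p = 1/d = 1/234.09 = 0.0042719 arcsec.
= 0.0042719 × 1000 = 4.2719 mas.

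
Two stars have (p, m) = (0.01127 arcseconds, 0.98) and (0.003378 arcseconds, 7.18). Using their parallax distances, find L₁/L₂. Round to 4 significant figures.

L₁/L₂ = 27.13

d₁ = 1/p₁ = 1/0.01127″ = 88.731 pc; d₂ = 1/p₂ = 1/0.003378″ = 296.03 pc.
M₁ = m₁ − 5 log₁₀ d₁ + 5 = 0.98 − 9.7404 + 5 = -3.7604.
M₂ = 7.18 − 12.3567 + 5 = -0.1767.
L₁/L₂ = 10^(0.4(M₂ − M₁)) = 10^(0.4 × 3.5837) = 10^1.43348 = 27.132.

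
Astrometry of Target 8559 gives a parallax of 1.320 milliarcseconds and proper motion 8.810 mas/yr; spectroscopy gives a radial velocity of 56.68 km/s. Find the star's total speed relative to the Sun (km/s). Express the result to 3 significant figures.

d = 1/p = 1/0.001320″ = 757.58 pc.
μ = 8.810 mas/yr = 0.008810 ″/yr.
v_t = 4.740 μ d = 4.740 × 0.008810 × 757.58 = 31.636 km/s.
v = √(v_r² + v_t²) = √(56.68² + 31.636²) = √4213.46 = 64.911 km/s.

64.9 km/s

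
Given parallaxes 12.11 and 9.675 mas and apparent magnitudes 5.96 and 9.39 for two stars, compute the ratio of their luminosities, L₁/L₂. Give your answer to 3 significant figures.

d₁ = 1/p₁ = 1/0.01211″ = 82.576 pc; d₂ = 1/p₂ = 1/0.009675″ = 103.36 pc.
M₁ = m₁ − 5 log₁₀ d₁ + 5 = 5.96 − 9.5843 + 5 = 1.3757.
M₂ = 9.39 − 10.0718 + 5 = 4.3182.
L₁/L₂ = 10^(0.4(M₂ − M₁)) = 10^(0.4 × 2.9425) = 10^1.17700 = 15.031.

L₁/L₂ = 15.0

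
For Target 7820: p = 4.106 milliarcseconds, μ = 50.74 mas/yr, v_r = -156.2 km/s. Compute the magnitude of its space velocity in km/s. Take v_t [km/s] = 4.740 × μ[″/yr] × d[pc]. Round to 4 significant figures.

166.8 km/s

d = 1/p = 1/0.004106″ = 243.55 pc.
μ = 50.74 mas/yr = 0.05074 ″/yr.
v_t = 4.740 μ d = 4.740 × 0.05074 × 243.55 = 58.576 km/s.
v = √(v_r² + v_t²) = √((-156.2)² + 58.576²) = √27829.6 = 166.82 km/s.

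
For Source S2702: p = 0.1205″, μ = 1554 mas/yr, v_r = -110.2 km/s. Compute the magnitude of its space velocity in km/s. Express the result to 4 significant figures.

d = 1/p = 1/0.1205″ = 8.2988 pc.
μ = 1554 mas/yr = 1.554 ″/yr.
v_t = 4.740 μ d = 4.740 × 1.554 × 8.2988 = 61.129 km/s.
v = √(v_r² + v_t²) = √((-110.2)² + 61.129²) = √15880.8 = 126.02 km/s.

126.0 km/s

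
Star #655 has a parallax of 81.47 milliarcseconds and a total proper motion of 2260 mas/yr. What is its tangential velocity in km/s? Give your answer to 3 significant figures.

d = 1/p = 1/0.08147″ = 12.274 pc.
μ = 2260 mas/yr = 2.26 ″/yr.
v_t = 4.74 × μ × d = 4.74 × 2.26 × 12.274 = 131.48 km/s.

131 km/s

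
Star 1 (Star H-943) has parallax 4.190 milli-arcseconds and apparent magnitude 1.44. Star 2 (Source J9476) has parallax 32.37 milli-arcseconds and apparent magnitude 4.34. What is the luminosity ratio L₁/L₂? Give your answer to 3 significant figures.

d₁ = 1/p₁ = 1/0.004190″ = 238.66 pc; d₂ = 1/p₂ = 1/0.03237″ = 30.893 pc.
M₁ = m₁ − 5 log₁₀ d₁ + 5 = 1.44 − 11.8889 + 5 = -5.4489.
M₂ = 4.34 − 7.4493 + 5 = 1.8907.
L₁/L₂ = 10^(0.4(M₂ − M₁)) = 10^(0.4 × 7.3396) = 10^2.93584 = 862.66.

L₁/L₂ = 863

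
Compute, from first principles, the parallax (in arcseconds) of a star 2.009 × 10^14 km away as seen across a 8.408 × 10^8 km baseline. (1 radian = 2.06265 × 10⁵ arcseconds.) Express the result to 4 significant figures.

0.8633 arcsec

θ ≈ B/d = (8.408 × 10^8) / (2.009 × 10^14) = 4.1852 × 10^-6 rad.
In arcseconds: 4.1852 × 10^-6 × 206265 = 0.86326″.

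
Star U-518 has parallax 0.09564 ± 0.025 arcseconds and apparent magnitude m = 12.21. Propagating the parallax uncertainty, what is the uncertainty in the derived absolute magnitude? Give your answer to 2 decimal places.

M = m − 5 log₁₀ d + 5 = m + 5 log₁₀ p + 5, so ∂M/∂p = 5/(p ln 10).
σ_M = (5/ln 10) · (σ_p/p) = 2.1715 × 0.025/0.09564 = 2.1715 × 0.2614 = 0.56763.

σ_M = 0.57 mag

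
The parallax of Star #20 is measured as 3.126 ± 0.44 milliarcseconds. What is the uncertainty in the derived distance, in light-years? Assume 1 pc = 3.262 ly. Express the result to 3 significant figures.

d = 1/p, so σ_d = σ_p / p².
σ_d = 0.000440 / (0.003126)² = 0.000440 / 0.0000097719 = 45.027 pc = 45.027 × 3.262 ly = 146.88 ly.

147 ly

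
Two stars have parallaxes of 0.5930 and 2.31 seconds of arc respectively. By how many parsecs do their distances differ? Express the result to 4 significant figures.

d_A = 1/0.5930″ = 1.6863 pc; d_B = 1/2.310″ = 0.4329 pc.
|d_B − d_A| = |0.4329 − 1.6863| = 1.2534 pc.

1.253 pc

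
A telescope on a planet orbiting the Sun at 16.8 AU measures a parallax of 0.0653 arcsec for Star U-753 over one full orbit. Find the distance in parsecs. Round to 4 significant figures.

257.3 pc

With baseline B (in AU) and parallax p (in arcsec), d = B/p parsecs.
d = 16.8 / 0.0653 = 257.27 pc.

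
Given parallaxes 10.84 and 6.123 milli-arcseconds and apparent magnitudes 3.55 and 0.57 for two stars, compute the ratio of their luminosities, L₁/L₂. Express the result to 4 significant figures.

d₁ = 1/p₁ = 1/0.01084″ = 92.251 pc; d₂ = 1/p₂ = 1/0.006123″ = 163.32 pc.
M₁ = m₁ − 5 log₁₀ d₁ + 5 = 3.55 − 9.8249 + 5 = -1.2749.
M₂ = 0.57 − 11.0652 + 5 = -5.4952.
L₁/L₂ = 10^(0.4(M₂ − M₁)) = 10^(0.4 × (-4.2203)) = 10^(-1.68812) = 0.020506.

L₁/L₂ = 0.02051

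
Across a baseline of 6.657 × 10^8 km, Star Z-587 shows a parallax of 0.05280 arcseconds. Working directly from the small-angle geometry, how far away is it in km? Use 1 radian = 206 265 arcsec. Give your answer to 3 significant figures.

2.60 × 10^15 km

θ = 0.05280″ = 0.05280/206265 = 2.5598 × 10^-7 rad.
d = B/θ = (6.657 × 10^8) / (2.5598 × 10^-7) = 2.6006 × 10^15 km.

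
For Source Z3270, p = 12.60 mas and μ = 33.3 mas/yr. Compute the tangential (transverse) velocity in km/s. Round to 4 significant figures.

12.53 km/s

d = 1/p = 1/0.01260″ = 79.365 pc.
μ = 33.3 mas/yr = 0.0333 ″/yr.
v_t = 4.74 × μ × d = 4.74 × 0.0333 × 79.365 = 12.527 km/s.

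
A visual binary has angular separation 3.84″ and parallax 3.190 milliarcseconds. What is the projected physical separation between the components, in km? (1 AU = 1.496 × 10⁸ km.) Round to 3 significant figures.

1.80 × 10^11 km

d = 1/p = 1/0.003190″ = 313.48 pc.
At distance d (pc), an angle of θ arcsec spans θ·d AU: s = 3.84 × 313.48 = 1203.8 AU.
= 1203.8 × 1.496 × 10⁸ km = 1.8009 × 10^11 km.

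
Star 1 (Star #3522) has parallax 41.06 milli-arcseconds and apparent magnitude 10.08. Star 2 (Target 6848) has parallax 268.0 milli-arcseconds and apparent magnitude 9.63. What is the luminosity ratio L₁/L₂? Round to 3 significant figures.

L₁/L₂ = 28.1

d₁ = 1/p₁ = 1/0.04106″ = 24.355 pc; d₂ = 1/p₂ = 1/0.2680″ = 3.7313 pc.
M₁ = m₁ − 5 log₁₀ d₁ + 5 = 10.08 − 6.9329 + 5 = 8.1471.
M₂ = 9.63 − 2.8593 + 5 = 11.7707.
L₁/L₂ = 10^(0.4(M₂ − M₁)) = 10^(0.4 × 3.6236) = 10^1.44944 = 28.148.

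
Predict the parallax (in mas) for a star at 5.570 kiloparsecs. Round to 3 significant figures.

0.180 mas

d = 5.570 kpc = 5570 pc.
p = 1/d = 1/5570 = 0.00017953 arcsec.
= 0.00017953 × 1000 = 0.17953 mas.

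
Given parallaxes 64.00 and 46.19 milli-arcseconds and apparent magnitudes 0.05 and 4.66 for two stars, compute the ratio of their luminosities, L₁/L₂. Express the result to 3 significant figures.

L₁/L₂ = 36.4

d₁ = 1/p₁ = 1/0.06400″ = 15.625 pc; d₂ = 1/p₂ = 1/0.04619″ = 21.65 pc.
M₁ = m₁ − 5 log₁₀ d₁ + 5 = 0.05 − 5.9691 + 5 = -0.9191.
M₂ = 4.66 − 6.6773 + 5 = 2.9827.
L₁/L₂ = 10^(0.4(M₂ − M₁)) = 10^(0.4 × 3.9018) = 10^1.56072 = 36.368.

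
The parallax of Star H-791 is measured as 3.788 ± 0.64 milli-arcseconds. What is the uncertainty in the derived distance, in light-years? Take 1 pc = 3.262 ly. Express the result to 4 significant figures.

145.5 ly

d = 1/p, so σ_d = σ_p / p².
σ_d = 0.000640 / (0.003788)² = 0.000640 / 0.000014349 = 44.602 pc = 44.602 × 3.262 ly = 145.49 ly.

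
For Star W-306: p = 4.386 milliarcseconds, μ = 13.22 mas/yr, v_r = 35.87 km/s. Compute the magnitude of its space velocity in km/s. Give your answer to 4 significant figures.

d = 1/p = 1/0.004386″ = 228 pc.
μ = 13.22 mas/yr = 0.01322 ″/yr.
v_t = 4.740 μ d = 4.740 × 0.01322 × 228 = 14.287 km/s.
v = √(v_r² + v_t²) = √(35.87² + 14.287²) = √1490.78 = 38.611 km/s.

38.61 km/s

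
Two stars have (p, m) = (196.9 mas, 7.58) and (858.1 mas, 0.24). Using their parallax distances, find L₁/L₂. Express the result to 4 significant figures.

d₁ = 1/p₁ = 1/0.1969″ = 5.0787 pc; d₂ = 1/p₂ = 1/0.8581″ = 1.1654 pc.
M₁ = m₁ − 5 log₁₀ d₁ + 5 = 7.58 − 3.5288 + 5 = 9.0512.
M₂ = 0.24 − 0.3324 + 5 = 4.9076.
L₁/L₂ = 10^(0.4(M₂ − M₁)) = 10^(0.4 × (-4.1436)) = 10^(-1.65744) = 0.022007.

L₁/L₂ = 0.02201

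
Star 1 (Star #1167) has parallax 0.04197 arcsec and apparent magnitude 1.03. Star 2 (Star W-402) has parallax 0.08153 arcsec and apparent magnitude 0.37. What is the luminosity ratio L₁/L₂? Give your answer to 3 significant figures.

d₁ = 1/p₁ = 1/0.04197″ = 23.827 pc; d₂ = 1/p₂ = 1/0.08153″ = 12.265 pc.
M₁ = m₁ − 5 log₁₀ d₁ + 5 = 1.03 − 6.8853 + 5 = -0.8553.
M₂ = 0.37 − 5.4433 + 5 = -0.0733.
L₁/L₂ = 10^(0.4(M₂ − M₁)) = 10^(0.4 × 0.7820) = 10^0.31280 = 2.0549.

L₁/L₂ = 2.05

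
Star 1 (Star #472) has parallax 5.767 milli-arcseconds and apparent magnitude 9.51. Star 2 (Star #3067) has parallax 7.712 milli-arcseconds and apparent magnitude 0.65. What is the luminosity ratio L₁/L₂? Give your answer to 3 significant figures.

d₁ = 1/p₁ = 1/0.005767″ = 173.4 pc; d₂ = 1/p₂ = 1/0.007712″ = 129.67 pc.
M₁ = m₁ − 5 log₁₀ d₁ + 5 = 9.51 − 11.1952 + 5 = 3.3148.
M₂ = 0.65 − 10.5642 + 5 = -4.9142.
L₁/L₂ = 10^(0.4(M₂ − M₁)) = 10^(0.4 × (-8.2290)) = 10^(-3.29160) = 0.00051098.

L₁/L₂ = 0.000511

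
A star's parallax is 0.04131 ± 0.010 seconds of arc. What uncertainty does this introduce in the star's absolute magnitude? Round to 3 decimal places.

M = m − 5 log₁₀ d + 5 = m + 5 log₁₀ p + 5, so ∂M/∂p = 5/(p ln 10).
σ_M = (5/ln 10) · (σ_p/p) = 2.1715 × 0.010/0.04131 = 2.1715 × 0.24207 = 0.52566.

σ_M = 0.526 mag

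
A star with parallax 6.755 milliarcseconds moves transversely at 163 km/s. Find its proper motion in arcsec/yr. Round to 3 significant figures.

0.232 arcsec/yr

d = 1/p = 1/0.006755″ = 148.04 pc.
μ = v_t / (4.74 d) = 163 / (4.74 × 148.04) = 163 / 701.71 = 0.23229 ″/yr.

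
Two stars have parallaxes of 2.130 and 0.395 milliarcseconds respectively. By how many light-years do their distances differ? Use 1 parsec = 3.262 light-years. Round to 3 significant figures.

6730 ly

d_A = 1/0.002130″ = 469.48 pc; d_B = 1/0.0003950″ = 2531.6 pc.
|d_B − d_A| = |2531.6 − 469.48| = 2062.1 pc = 2062.1 × 3.262 ly = 6726.6 ly.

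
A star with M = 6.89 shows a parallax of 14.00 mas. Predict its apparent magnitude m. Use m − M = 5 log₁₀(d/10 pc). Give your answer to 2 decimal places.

m = 11.16

d = 1/p = 1/0.01400″ = 71.429 pc.
m − M = 5 log₁₀ d − 5 = 5 log₁₀(71.429) − 5 = 9.2694 − 5 = 4.2694.
m = M + (m − M) = 6.89 + 4.2694 = 11.16.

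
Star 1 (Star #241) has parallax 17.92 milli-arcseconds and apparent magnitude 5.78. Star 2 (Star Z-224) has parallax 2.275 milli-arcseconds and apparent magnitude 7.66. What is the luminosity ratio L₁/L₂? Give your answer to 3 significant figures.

L₁/L₂ = 0.0911

d₁ = 1/p₁ = 1/0.01792″ = 55.804 pc; d₂ = 1/p₂ = 1/0.002275″ = 439.56 pc.
M₁ = m₁ − 5 log₁₀ d₁ + 5 = 5.78 − 8.7333 + 5 = 2.0467.
M₂ = 7.66 − 13.2151 + 5 = -0.5551.
L₁/L₂ = 10^(0.4(M₂ − M₁)) = 10^(0.4 × (-2.6018)) = 10^(-1.04072) = 0.09105.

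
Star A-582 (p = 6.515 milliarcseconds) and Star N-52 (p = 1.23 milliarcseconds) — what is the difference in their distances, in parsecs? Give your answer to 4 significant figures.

d_A = 1/0.006515″ = 153.49 pc; d_B = 1/0.001230″ = 813.01 pc.
|d_B − d_A| = |813.01 − 153.49| = 659.52 pc.

659.5 pc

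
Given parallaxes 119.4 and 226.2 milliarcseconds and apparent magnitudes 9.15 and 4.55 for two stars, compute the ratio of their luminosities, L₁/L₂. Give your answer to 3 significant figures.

d₁ = 1/p₁ = 1/0.1194″ = 8.3752 pc; d₂ = 1/p₂ = 1/0.2262″ = 4.4209 pc.
M₁ = m₁ − 5 log₁₀ d₁ + 5 = 9.15 − 4.6150 + 5 = 9.5350.
M₂ = 4.55 − 3.2276 + 5 = 6.3224.
L₁/L₂ = 10^(0.4(M₂ − M₁)) = 10^(0.4 × (-3.2126)) = 10^(-1.28504) = 0.051875.

L₁/L₂ = 0.0519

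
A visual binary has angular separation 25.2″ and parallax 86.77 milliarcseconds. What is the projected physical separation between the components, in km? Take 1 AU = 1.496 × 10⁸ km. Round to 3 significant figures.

4.34 × 10^10 km

d = 1/p = 1/0.08677″ = 11.525 pc.
At distance d (pc), an angle of θ arcsec spans θ·d AU: s = 25.2 × 11.525 = 290.43 AU.
= 290.43 × 1.496 × 10⁸ km = 4.3448 × 10^10 km.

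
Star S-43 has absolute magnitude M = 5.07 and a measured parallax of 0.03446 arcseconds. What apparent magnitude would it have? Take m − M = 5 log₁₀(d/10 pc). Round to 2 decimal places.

m = 7.38

d = 1/p = 1/0.03446″ = 29.019 pc.
m − M = 5 log₁₀ d − 5 = 5 log₁₀(29.019) − 5 = 7.3134 − 5 = 2.3134.
m = M + (m − M) = 5.07 + 2.3134 = 7.38.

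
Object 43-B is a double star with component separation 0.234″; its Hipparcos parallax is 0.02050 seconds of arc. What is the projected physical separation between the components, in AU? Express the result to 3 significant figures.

11.4 AU

d = 1/p = 1/0.02050″ = 48.78 pc.
At distance d (pc), an angle of θ arcsec spans θ·d AU: s = 0.234 × 48.78 = 11.415 AU.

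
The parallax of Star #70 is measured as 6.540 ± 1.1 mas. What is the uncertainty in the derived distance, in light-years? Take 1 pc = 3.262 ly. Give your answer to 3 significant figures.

d = 1/p, so σ_d = σ_p / p².
σ_d = 0.00110 / (0.006540)² = 0.00110 / 0.000042772 = 25.718 pc = 25.718 × 3.262 ly = 83.892 ly.

83.9 ly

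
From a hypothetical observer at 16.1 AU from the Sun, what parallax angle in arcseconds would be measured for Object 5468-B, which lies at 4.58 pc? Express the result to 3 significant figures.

p (arcsec) = B (AU) / d (pc).
p = 16.1 / 4.58 = 3.5153 arcsec.

3.52 arcsec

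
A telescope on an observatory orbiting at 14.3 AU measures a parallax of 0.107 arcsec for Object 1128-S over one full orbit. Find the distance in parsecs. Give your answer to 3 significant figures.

With baseline B (in AU) and parallax p (in arcsec), d = B/p parsecs.
d = 14.3 / 0.107 = 133.64 pc.

134 pc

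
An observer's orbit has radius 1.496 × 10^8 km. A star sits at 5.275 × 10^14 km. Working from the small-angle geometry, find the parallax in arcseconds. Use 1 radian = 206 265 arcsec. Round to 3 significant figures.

θ ≈ B/d = (1.496 × 10^8) / (5.275 × 10^14) = 2.8360 × 10^-7 rad.
In arcseconds: 2.8360 × 10^-7 × 206265 = 0.058497″.

0.0585 arcsec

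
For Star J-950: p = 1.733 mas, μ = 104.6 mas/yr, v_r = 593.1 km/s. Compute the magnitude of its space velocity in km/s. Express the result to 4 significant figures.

d = 1/p = 1/0.001733″ = 577.03 pc.
μ = 104.6 mas/yr = 0.1046 ″/yr.
v_t = 4.740 μ d = 4.740 × 0.1046 × 577.03 = 286.09 km/s.
v = √(v_r² + v_t²) = √(593.1² + 286.09²) = √433615 = 658.49 km/s.

658.5 km/s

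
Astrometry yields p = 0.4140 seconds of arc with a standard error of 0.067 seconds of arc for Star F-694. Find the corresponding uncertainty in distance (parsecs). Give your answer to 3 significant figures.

d = 1/p, so σ_d = σ_p / p².
σ_d = 0.0670 / (0.4140)² = 0.0670 / 0.1714 = 0.3909 pc.

0.391 pc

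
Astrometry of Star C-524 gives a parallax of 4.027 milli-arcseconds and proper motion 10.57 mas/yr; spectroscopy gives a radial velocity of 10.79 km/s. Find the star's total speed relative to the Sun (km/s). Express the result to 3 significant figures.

16.5 km/s

d = 1/p = 1/0.004027″ = 248.32 pc.
μ = 10.57 mas/yr = 0.01057 ″/yr.
v_t = 4.740 μ d = 4.740 × 0.01057 × 248.32 = 12.441 km/s.
v = √(v_r² + v_t²) = √(10.79² + 12.441²) = √271.203 = 16.468 km/s.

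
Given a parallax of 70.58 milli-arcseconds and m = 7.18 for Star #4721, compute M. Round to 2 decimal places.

M = 6.42

d = 1/p = 1/0.07058″ = 14.168 pc.
m − M = 5 log₁₀(14.168) − 5 = 5.7565 − 5 = 0.7565.
M = m − (m − M) = 7.18 − 0.7565 = 6.42.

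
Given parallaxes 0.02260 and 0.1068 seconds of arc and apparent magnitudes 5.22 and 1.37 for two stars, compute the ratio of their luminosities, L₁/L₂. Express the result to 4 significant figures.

d₁ = 1/p₁ = 1/0.02260″ = 44.248 pc; d₂ = 1/p₂ = 1/0.1068″ = 9.3633 pc.
M₁ = m₁ − 5 log₁₀ d₁ + 5 = 5.22 − 8.2295 + 5 = 1.9905.
M₂ = 1.37 − 4.8571 + 5 = 1.5129.
L₁/L₂ = 10^(0.4(M₂ − M₁)) = 10^(0.4 × (-0.4776)) = 10^(-0.19104) = 0.64411.

L₁/L₂ = 0.6441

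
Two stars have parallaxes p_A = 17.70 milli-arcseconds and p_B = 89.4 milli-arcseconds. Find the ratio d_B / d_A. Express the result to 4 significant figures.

Since d = 1/p, d_B/d_A = p_A/p_B.
= 17.70 / 89.4 = 0.19799.

0.1980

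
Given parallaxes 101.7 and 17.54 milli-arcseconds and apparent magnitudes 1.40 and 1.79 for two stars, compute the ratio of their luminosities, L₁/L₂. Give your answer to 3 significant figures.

L₁/L₂ = 0.0426

d₁ = 1/p₁ = 1/0.1017″ = 9.8328 pc; d₂ = 1/p₂ = 1/0.01754″ = 57.013 pc.
M₁ = m₁ − 5 log₁₀ d₁ + 5 = 1.40 − 4.9634 + 5 = 1.4366.
M₂ = 1.79 − 8.7799 + 5 = -1.9899.
L₁/L₂ = 10^(0.4(M₂ − M₁)) = 10^(0.4 × (-3.4265)) = 10^(-1.37060) = 0.042599.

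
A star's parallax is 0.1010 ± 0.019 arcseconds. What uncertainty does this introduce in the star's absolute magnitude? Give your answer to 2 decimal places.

M = m − 5 log₁₀ d + 5 = m + 5 log₁₀ p + 5, so ∂M/∂p = 5/(p ln 10).
σ_M = (5/ln 10) · (σ_p/p) = 2.1715 × 0.019/0.1010 = 2.1715 × 0.18812 = 0.4085.

σ_M = 0.41 mag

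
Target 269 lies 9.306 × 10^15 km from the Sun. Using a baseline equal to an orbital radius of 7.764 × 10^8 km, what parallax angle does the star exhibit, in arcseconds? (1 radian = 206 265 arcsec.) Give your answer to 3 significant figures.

0.0172 arcsec

θ ≈ B/d = (7.764 × 10^8) / (9.306 × 10^15) = 8.3430 × 10^-8 rad.
In arcseconds: 8.3430 × 10^-8 × 206265 = 0.017209″.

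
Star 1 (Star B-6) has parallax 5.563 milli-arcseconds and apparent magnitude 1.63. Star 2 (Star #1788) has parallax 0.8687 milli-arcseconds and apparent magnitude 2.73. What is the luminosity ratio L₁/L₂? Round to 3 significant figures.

L₁/L₂ = 0.0672

d₁ = 1/p₁ = 1/0.005563″ = 179.76 pc; d₂ = 1/p₂ = 1/0.0008687″ = 1151.1 pc.
M₁ = m₁ − 5 log₁₀ d₁ + 5 = 1.63 − 11.2735 + 5 = -4.6435.
M₂ = 2.73 − 15.3056 + 5 = -7.5756.
L₁/L₂ = 10^(0.4(M₂ − M₁)) = 10^(0.4 × (-2.9321)) = 10^(-1.17284) = 0.067168.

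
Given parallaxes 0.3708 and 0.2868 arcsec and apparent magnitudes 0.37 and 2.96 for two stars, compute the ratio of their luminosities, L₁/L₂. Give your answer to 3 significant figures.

d₁ = 1/p₁ = 1/0.3708″ = 2.6969 pc; d₂ = 1/p₂ = 1/0.2868″ = 3.4868 pc.
M₁ = m₁ − 5 log₁₀ d₁ + 5 = 0.37 − 2.1543 + 5 = 3.2157.
M₂ = 2.96 − 2.7121 + 5 = 5.2479.
L₁/L₂ = 10^(0.4(M₂ − M₁)) = 10^(0.4 × 2.0322) = 10^0.81288 = 6.4995.

L₁/L₂ = 6.50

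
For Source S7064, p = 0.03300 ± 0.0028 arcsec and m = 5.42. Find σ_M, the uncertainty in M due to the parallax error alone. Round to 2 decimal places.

M = m − 5 log₁₀ d + 5 = m + 5 log₁₀ p + 5, so ∂M/∂p = 5/(p ln 10).
σ_M = (5/ln 10) · (σ_p/p) = 2.1715 × 0.0028/0.03300 = 2.1715 × 0.084848 = 0.18425.

σ_M = 0.18 mag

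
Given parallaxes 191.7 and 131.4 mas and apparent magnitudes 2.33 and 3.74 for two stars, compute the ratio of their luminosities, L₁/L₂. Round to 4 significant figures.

L₁/L₂ = 1.722

d₁ = 1/p₁ = 1/0.1917″ = 5.2165 pc; d₂ = 1/p₂ = 1/0.1314″ = 7.6104 pc.
M₁ = m₁ − 5 log₁₀ d₁ + 5 = 2.33 − 3.5869 + 5 = 3.7431.
M₂ = 3.74 − 4.4070 + 5 = 4.3330.
L₁/L₂ = 10^(0.4(M₂ − M₁)) = 10^(0.4 × 0.5899) = 10^0.23596 = 1.7217.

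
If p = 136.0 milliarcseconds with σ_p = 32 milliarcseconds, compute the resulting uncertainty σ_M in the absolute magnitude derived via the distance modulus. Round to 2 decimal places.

σ_M = 0.51 mag

M = m − 5 log₁₀ d + 5 = m + 5 log₁₀ p + 5, so ∂M/∂p = 5/(p ln 10).
σ_M = (5/ln 10) · (σ_p/p) = 2.1715 × 32/136.0 = 2.1715 × 0.23529 = 0.51093.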